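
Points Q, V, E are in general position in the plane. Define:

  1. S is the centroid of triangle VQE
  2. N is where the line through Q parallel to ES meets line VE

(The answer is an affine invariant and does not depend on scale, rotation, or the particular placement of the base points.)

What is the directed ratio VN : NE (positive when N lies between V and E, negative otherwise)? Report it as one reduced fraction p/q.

VN:NE = -2

Choose coordinates Q = (0, 0), V = (1, 0), E = (0, 1).
1. S is the centroid of triangle VQE ⇒ S = (1/3, 1/3)
2. N is where the line through Q parallel to ES meets line VE ⇒ N = (-1, 2)
N = V + t·(E−V) with t = 2, so VN:NE = t:(1−t) = 2:-1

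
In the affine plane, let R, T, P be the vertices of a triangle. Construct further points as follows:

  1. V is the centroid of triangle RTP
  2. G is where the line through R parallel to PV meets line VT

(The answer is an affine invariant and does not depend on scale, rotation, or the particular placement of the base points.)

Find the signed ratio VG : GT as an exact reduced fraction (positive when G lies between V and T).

VG:GT = -1/2

Choose coordinates R = (0, 0), T = (1, 0), P = (0, 1).
1. V is the centroid of triangle RTP ⇒ V = (1/3, 1/3)
2. G is where the line through R parallel to PV meets line VT ⇒ G = (-1/3, 2/3)
G = V + t·(T−V) with t = -1, so VG:GT = t:(1−t) = -1:2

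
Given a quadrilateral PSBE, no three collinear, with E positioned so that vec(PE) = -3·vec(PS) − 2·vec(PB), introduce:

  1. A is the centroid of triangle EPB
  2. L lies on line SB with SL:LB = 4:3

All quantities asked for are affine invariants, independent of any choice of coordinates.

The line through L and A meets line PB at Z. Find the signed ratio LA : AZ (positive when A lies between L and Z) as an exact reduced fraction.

Work in coordinates with P = (0, 0), S = (1, 0), B = (0, 1), E = (-3, -2).
1. A is the centroid of triangle EPB ⇒ A = (-1, -1/3)
2. L lies on line SB with SL:LB = 4:3 ⇒ L = (3/7, 4/7)
line LA meets PB at Z = (0, 3/10)
A = L + t·(Z−L) with t = 10/3, so LA:AZ = 10/3:-7/3

LA:AZ = -10/7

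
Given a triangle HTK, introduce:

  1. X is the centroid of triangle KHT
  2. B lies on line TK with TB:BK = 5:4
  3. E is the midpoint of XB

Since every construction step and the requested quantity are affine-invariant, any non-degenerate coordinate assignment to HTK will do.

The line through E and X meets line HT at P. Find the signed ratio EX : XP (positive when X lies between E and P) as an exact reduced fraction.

Assign H = (0, 0), T = (1, 0), K = (0, 1) — the answer is frame-independent, so this choice is without loss of generality.
1. X is the centroid of triangle KHT ⇒ X = (1/3, 1/3)
2. B lies on line TK with TB:BK = 5:4 ⇒ B = (4/9, 5/9)
3. E is the midpoint of XB ⇒ E = (7/18, 4/9)
line EX meets HT at P = (1/6, 0)
X = E + t·(P−E) with t = 1/4, so EX:XP = 1/4:3/4

EX:XP = 1/3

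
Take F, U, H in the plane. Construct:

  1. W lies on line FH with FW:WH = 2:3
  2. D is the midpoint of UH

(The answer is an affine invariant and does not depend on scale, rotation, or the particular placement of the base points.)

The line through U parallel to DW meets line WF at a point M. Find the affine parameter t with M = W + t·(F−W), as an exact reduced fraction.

t = 3/2

Choose coordinates F = (0, 0), U = (1, 0), H = (0, 1).
1. W lies on line FH with FW:WH = 2:3 ⇒ W = (0, 2/5)
2. D is the midpoint of UH ⇒ D = (1/2, 1/2)
through U parallel to DW: direction (-1/2, -1/10); meets WF at M = (0, -1/5)
M = W + t·(F−W) with t = 3/2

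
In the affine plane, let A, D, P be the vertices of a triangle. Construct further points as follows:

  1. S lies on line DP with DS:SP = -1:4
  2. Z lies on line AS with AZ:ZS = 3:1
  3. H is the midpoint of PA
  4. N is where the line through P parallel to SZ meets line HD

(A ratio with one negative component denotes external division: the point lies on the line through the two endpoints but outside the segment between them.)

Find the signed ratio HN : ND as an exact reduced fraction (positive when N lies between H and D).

HN:ND = -2/3

Assign A = (0, 0), D = (1, 0), P = (0, 1) — the answer is frame-independent, so this choice is without loss of generality.
1. S lies on line DP with DS:SP = -1:4 ⇒ S = (4/3, -1/3)
2. Z lies on line AS with AZ:ZS = 3:1 ⇒ Z = (1, -1/4)
3. H is the midpoint of PA ⇒ H = (0, 1/2)
4. N is where the line through P parallel to SZ meets line HD ⇒ N = (-2, 3/2)
N = H + t·(D−H) with t = -2, so HN:ND = t:(1−t) = -2:3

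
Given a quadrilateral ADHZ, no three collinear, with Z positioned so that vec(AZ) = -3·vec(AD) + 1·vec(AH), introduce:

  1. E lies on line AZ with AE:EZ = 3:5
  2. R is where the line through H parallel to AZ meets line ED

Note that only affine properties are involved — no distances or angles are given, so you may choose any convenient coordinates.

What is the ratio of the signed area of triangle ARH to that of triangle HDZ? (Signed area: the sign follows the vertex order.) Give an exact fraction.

[ARH]:[HDZ] = -7/4

Work in coordinates with A = (0, 0), D = (1, 0), H = (0, 1), Z = (-3, 1).
1. E lies on line AZ with AE:EZ = 3:5 ⇒ E = (-9/8, 3/8)
2. R is where the line through H parallel to AZ meets line ED ⇒ R = (21/4, -3/4)
2·[ARH] = 21/4, 2·[HDZ] = -3
[ARH]:[HDZ] = 21/4:-3 = -7/4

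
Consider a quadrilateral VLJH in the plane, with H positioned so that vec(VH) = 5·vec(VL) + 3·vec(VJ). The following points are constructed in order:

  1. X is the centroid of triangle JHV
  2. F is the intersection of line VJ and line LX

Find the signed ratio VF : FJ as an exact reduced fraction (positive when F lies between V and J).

Set V = (0, 0), L = (1, 0), J = (0, 1), H = (5, 3); any affine frame gives the same invariant.
1. X is the centroid of triangle JHV ⇒ X = (5/3, 4/3)
2. F is the intersection of line VJ and line LX ⇒ F = (0, -2)
F = V + t·(J−V) with t = -2, so VF:FJ = t:(1−t) = -2:3

VF:FJ = -2/3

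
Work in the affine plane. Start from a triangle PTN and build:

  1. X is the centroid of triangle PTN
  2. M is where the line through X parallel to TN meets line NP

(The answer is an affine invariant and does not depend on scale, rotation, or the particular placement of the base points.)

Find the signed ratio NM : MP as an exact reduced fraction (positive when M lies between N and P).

Set P = (0, 0), T = (1, 0), N = (0, 1); any affine frame gives the same invariant.
1. X is the centroid of triangle PTN ⇒ X = (1/3, 1/3)
2. M is where the line through X parallel to TN meets line NP ⇒ M = (0, 2/3)
M = N + t·(P−N) with t = 1/3, so NM:MP = t:(1−t) = 1/3:2/3

NM:MP = 1/2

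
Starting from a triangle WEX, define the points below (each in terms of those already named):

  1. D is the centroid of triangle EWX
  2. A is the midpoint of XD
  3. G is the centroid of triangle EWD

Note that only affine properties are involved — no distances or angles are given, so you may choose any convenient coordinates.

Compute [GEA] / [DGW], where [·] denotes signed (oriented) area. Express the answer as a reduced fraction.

[GEA]:[DGW] = -5/2

Choose coordinates W = (0, 0), E = (1, 0), X = (0, 1).
1. D is the centroid of triangle EWX ⇒ D = (1/3, 1/3)
2. A is the midpoint of XD ⇒ A = (1/6, 2/3)
3. G is the centroid of triangle EWD ⇒ G = (4/9, 1/9)
2·[GEA] = 5/18, 2·[DGW] = -1/9
[GEA]:[DGW] = 5/18:-1/9 = -5/2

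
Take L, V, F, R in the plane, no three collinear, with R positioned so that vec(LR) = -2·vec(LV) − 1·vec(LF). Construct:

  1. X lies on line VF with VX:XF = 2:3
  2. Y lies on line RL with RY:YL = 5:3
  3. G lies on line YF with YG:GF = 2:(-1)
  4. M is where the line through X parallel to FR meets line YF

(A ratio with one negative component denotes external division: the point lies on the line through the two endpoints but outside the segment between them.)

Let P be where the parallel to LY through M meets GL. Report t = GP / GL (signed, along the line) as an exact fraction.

t = 73/50

Assign L = (0, 0), V = (1, 0), F = (0, 1), R = (-2, -1) — the answer is frame-independent, so this choice is without loss of generality.
1. X lies on line VF with VX:XF = 2:3 ⇒ X = (3/5, 2/5)
2. Y lies on line RL with RY:YL = 5:3 ⇒ Y = (-3/4, -3/8)
3. G lies on line YF with YG:GF = 2:(-1) ⇒ G = (3/4, 19/8)
4. M is where the line through X parallel to FR meets line YF ⇒ M = (-36/25, -41/25)
through M parallel to LY: direction (-3/4, -3/8); meets GL at P = (-69/200, -437/400)
P = G + t·(L−G) with t = 73/50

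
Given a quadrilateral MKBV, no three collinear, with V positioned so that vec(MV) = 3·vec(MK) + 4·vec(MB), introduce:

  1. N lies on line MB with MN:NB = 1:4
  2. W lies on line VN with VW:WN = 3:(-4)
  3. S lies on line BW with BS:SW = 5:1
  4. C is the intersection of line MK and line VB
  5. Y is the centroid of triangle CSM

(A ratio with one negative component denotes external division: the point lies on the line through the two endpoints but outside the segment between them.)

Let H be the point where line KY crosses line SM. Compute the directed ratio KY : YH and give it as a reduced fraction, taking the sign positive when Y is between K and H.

Assign M = (0, 0), K = (1, 0), B = (0, 1), V = (3, 4) — the answer is frame-independent, so this choice is without loss of generality.
1. N lies on line MB with MN:NB = 1:4 ⇒ N = (0, 1/5)
2. W lies on line VN with VW:WN = 3:(-4) ⇒ W = (12, 77/5)
3. S lies on line BW with BS:SW = 5:1 ⇒ S = (10, 13)
4. C is the intersection of line MK and line VB ⇒ C = (-1, 0)
5. Y is the centroid of triangle CSM ⇒ Y = (3, 13/3)
line KY meets SM at H = (5/2, 13/4)
Y = K + t·(H−K) with t = 4/3, so KY:YH = 4/3:-1/3

KY:YH = -4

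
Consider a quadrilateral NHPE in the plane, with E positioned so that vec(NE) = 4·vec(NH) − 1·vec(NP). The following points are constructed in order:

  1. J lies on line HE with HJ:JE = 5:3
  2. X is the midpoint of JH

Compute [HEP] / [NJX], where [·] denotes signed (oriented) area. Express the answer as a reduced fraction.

Work in coordinates with N = (0, 0), H = (1, 0), P = (0, 1), E = (4, -1).
1. J lies on line HE with HJ:JE = 5:3 ⇒ J = (23/8, -5/8)
2. X is the midpoint of JH ⇒ X = (31/16, -5/16)
2·[HEP] = 2, 2·[NJX] = 5/16
[HEP]:[NJX] = 2:5/16 = 32/5

[HEP]:[NJX] = 32/5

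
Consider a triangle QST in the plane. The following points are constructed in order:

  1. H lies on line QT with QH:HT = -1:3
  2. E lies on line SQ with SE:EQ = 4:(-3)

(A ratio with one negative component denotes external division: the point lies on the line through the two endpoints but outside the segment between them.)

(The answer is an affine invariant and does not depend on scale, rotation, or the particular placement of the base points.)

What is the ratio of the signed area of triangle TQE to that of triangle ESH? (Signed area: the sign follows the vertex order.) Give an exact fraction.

Assign Q = (0, 0), S = (1, 0), T = (0, 1) — the answer is frame-independent, so this choice is without loss of generality.
1. H lies on line QT with QH:HT = -1:3 ⇒ H = (0, -1/2)
2. E lies on line SQ with SE:EQ = 4:(-3) ⇒ E = (-3, 0)
2·[TQE] = -3, 2·[ESH] = -2
[TQE]:[ESH] = -3:-2 = 3/2

[TQE]:[ESH] = 3/2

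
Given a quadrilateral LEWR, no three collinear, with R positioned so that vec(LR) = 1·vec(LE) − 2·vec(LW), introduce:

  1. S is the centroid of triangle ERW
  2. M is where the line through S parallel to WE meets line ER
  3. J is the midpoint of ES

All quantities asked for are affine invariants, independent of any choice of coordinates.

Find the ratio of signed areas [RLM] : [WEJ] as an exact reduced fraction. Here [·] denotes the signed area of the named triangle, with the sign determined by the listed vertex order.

Set L = (0, 0), E = (1, 0), W = (0, 1), R = (1, -2); any affine frame gives the same invariant.
1. S is the centroid of triangle ERW ⇒ S = (2/3, -1/3)
2. M is where the line through S parallel to WE meets line ER ⇒ M = (1, -2/3)
3. J is the midpoint of ES ⇒ J = (5/6, -1/6)
2·[RLM] = -4/3, 2·[WEJ] = -1/3
[RLM]:[WEJ] = -4/3:-1/3 = 4

[RLM]:[WEJ] = 4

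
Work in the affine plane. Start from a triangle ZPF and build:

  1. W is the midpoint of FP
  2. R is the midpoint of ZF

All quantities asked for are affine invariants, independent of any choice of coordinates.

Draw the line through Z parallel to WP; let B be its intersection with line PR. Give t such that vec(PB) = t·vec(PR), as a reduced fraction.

t = 2

Set Z = (0, 0), P = (1, 0), F = (0, 1); any affine frame gives the same invariant.
1. W is the midpoint of FP ⇒ W = (1/2, 1/2)
2. R is the midpoint of ZF ⇒ R = (0, 1/2)
through Z parallel to WP: direction (1/2, -1/2); meets PR at B = (-1, 1)
B = P + t·(R−P) with t = 2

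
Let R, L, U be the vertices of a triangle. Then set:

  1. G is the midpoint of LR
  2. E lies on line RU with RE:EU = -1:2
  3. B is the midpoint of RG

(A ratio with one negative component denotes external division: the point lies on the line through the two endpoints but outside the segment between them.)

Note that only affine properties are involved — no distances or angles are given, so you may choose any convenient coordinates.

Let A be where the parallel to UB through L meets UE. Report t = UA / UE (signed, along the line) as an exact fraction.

t = -3/2

Choose coordinates R = (0, 0), L = (1, 0), U = (0, 1).
1. G is the midpoint of LR ⇒ G = (1/2, 0)
2. E lies on line RU with RE:EU = -1:2 ⇒ E = (0, -1)
3. B is the midpoint of RG ⇒ B = (1/4, 0)
through L parallel to UB: direction (1/4, -1); meets UE at A = (0, 4)
A = U + t·(E−U) with t = -3/2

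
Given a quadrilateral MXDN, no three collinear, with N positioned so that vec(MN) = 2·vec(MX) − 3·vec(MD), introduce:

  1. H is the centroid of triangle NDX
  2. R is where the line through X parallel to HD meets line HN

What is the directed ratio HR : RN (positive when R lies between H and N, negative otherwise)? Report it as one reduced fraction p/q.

Choose coordinates M = (0, 0), X = (1, 0), D = (0, 1), N = (2, -3).
1. H is the centroid of triangle NDX ⇒ H = (1, -2/3)
2. R is where the line through X parallel to HD meets line HN ⇒ R = (0, 5/3)
R = H + t·(N−H) with t = -1, so HR:RN = t:(1−t) = -1:2

HR:RN = -1/2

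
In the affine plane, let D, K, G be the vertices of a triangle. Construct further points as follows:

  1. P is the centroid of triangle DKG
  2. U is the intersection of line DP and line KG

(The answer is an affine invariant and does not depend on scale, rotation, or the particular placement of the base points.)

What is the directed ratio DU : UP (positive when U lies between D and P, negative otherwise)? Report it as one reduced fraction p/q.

Assign D = (0, 0), K = (1, 0), G = (0, 1) — the answer is frame-independent, so this choice is without loss of generality.
1. P is the centroid of triangle DKG ⇒ P = (1/3, 1/3)
2. U is the intersection of line DP and line KG ⇒ U = (1/2, 1/2)
U = D + t·(P−D) with t = 3/2, so DU:UP = t:(1−t) = 3/2:-1/2

DU:UP = -3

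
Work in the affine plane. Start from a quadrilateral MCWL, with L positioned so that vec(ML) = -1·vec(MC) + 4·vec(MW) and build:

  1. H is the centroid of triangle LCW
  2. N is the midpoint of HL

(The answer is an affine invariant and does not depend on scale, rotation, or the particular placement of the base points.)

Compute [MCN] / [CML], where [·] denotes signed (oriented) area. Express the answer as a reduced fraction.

Assign M = (0, 0), C = (1, 0), W = (0, 1), L = (-1, 4) — the answer is frame-independent, so this choice is without loss of generality.
1. H is the centroid of triangle LCW ⇒ H = (0, 5/3)
2. N is the midpoint of HL ⇒ N = (-1/2, 17/6)
2·[MCN] = 17/6, 2·[CML] = -4
[MCN]:[CML] = 17/6:-4 = -17/24

[MCN]:[CML] = -17/24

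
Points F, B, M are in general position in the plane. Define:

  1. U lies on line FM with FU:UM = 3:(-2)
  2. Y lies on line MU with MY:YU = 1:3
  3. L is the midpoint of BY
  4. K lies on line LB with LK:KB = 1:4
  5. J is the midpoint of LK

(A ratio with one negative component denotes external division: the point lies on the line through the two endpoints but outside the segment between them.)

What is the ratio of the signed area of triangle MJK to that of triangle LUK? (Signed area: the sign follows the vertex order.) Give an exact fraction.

Set F = (0, 0), B = (1, 0), M = (0, 1); any affine frame gives the same invariant.
1. U lies on line FM with FU:UM = 3:(-2) ⇒ U = (0, 3)
2. Y lies on line MU with MY:YU = 1:3 ⇒ Y = (0, 3/2)
3. L is the midpoint of BY ⇒ L = (1/2, 3/4)
4. K lies on line LB with LK:KB = 1:4 ⇒ K = (3/5, 3/5)
5. J is the midpoint of LK ⇒ J = (11/20, 27/40)
2·[MJK] = -1/40, 2·[LUK] = -3/20
[MJK]:[LUK] = -1/40:-3/20 = 1/6

[MJK]:[LUK] = 1/6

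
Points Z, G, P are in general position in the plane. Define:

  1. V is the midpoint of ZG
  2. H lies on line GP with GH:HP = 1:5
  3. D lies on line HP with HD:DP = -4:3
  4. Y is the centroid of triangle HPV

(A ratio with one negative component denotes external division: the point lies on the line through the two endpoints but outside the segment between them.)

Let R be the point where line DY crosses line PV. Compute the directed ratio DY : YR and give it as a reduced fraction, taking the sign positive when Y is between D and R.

Assign Z = (0, 0), G = (1, 0), P = (0, 1) — the answer is frame-independent, so this choice is without loss of generality.
1. V is the midpoint of ZG ⇒ V = (1/2, 0)
2. H lies on line GP with GH:HP = 1:5 ⇒ H = (5/6, 1/6)
3. D lies on line HP with HD:DP = -4:3 ⇒ D = (-5/2, 7/2)
4. Y is the centroid of triangle HPV ⇒ Y = (4/9, 7/18)
line DY meets PV at R = (3/20, 7/10)
Y = D + t·(R−D) with t = 10/9, so DY:YR = 10/9:-1/9

DY:YR = -10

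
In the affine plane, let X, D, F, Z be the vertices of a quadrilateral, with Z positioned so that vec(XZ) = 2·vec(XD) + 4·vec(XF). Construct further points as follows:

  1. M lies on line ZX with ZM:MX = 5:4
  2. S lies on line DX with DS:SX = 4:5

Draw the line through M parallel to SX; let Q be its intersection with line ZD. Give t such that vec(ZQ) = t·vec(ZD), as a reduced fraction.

Set X = (0, 0), D = (1, 0), F = (0, 1), Z = (2, 4); any affine frame gives the same invariant.
1. M lies on line ZX with ZM:MX = 5:4 ⇒ M = (8/9, 16/9)
2. S lies on line DX with DS:SX = 4:5 ⇒ S = (5/9, 0)
through M parallel to SX: direction (-5/9, 0); meets ZD at Q = (13/9, 16/9)
Q = Z + t·(D−Z) with t = 5/9

t = 5/9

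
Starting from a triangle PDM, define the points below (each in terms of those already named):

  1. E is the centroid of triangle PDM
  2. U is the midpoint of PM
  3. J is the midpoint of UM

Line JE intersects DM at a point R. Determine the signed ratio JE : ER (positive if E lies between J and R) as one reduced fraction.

JE:ER = -1/4

Work in coordinates with P = (0, 0), D = (1, 0), M = (0, 1).
1. E is the centroid of triangle PDM ⇒ E = (1/3, 1/3)
2. U is the midpoint of PM ⇒ U = (0, 1/2)
3. J is the midpoint of UM ⇒ J = (0, 3/4)
line JE meets DM at R = (-1, 2)
E = J + t·(R−J) with t = -1/3, so JE:ER = -1/3:4/3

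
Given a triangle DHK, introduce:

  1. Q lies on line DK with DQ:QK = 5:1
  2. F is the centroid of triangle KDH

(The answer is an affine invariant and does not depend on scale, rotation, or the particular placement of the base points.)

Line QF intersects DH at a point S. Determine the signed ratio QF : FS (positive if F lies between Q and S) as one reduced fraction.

QF:FS = 3/2

Set D = (0, 0), H = (1, 0), K = (0, 1); any affine frame gives the same invariant.
1. Q lies on line DK with DQ:QK = 5:1 ⇒ Q = (0, 5/6)
2. F is the centroid of triangle KDH ⇒ F = (1/3, 1/3)
line QF meets DH at S = (5/9, 0)
F = Q + t·(S−Q) with t = 3/5, so QF:FS = 3/5:2/5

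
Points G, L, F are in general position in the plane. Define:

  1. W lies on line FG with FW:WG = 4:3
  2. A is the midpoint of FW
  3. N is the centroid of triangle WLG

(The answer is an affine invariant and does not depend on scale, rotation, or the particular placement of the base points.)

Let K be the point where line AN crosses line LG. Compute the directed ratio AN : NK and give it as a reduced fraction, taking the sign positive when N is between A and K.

Choose coordinates G = (0, 0), L = (1, 0), F = (0, 1).
1. W lies on line FG with FW:WG = 4:3 ⇒ W = (0, 3/7)
2. A is the midpoint of FW ⇒ A = (0, 5/7)
3. N is the centroid of triangle WLG ⇒ N = (1/3, 1/7)
line AN meets LG at K = (5/12, 0)
N = A + t·(K−A) with t = 4/5, so AN:NK = 4/5:1/5

AN:NK = 4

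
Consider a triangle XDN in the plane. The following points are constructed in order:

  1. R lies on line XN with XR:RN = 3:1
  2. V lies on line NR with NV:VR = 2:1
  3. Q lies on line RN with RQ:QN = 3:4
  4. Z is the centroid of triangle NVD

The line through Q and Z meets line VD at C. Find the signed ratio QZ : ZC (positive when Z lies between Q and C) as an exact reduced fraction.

Set X = (0, 0), D = (1, 0), N = (0, 1); any affine frame gives the same invariant.
1. R lies on line XN with XR:RN = 3:1 ⇒ R = (0, 3/4)
2. V lies on line NR with NV:VR = 2:1 ⇒ V = (0, 5/6)
3. Q lies on line RN with RQ:QN = 3:4 ⇒ Q = (0, 6/7)
4. Z is the centroid of triangle NVD ⇒ Z = (1/3, 11/18)
line QZ meets VD at C = (-1/4, 25/24)
Z = Q + t·(C−Q) with t = -4/3, so QZ:ZC = -4/3:7/3

QZ:ZC = -4/7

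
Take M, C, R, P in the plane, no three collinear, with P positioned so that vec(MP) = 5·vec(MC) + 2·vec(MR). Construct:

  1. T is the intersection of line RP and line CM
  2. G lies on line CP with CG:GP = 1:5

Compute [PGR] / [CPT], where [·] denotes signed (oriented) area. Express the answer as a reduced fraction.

Choose coordinates M = (0, 0), C = (1, 0), R = (0, 1), P = (5, 2).
1. T is the intersection of line RP and line CM ⇒ T = (-5, 0)
2. G lies on line CP with CG:GP = 1:5 ⇒ G = (5/3, 1/3)
2·[PGR] = -5, 2·[CPT] = 12
[PGR]:[CPT] = -5:12 = -5/12

[PGR]:[CPT] = -5/12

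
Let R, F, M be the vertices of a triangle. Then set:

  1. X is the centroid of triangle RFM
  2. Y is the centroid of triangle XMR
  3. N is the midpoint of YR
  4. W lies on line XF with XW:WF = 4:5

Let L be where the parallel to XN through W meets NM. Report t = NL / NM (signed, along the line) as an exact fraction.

t = -1/3

Assign R = (0, 0), F = (1, 0), M = (0, 1) — the answer is frame-independent, so this choice is without loss of generality.
1. X is the centroid of triangle RFM ⇒ X = (1/3, 1/3)
2. Y is the centroid of triangle XMR ⇒ Y = (1/9, 4/9)
3. N is the midpoint of YR ⇒ N = (1/18, 2/9)
4. W lies on line XF with XW:WF = 4:5 ⇒ W = (17/27, 5/27)
through W parallel to XN: direction (-5/18, -1/9); meets NM at L = (2/27, -1/27)
L = N + t·(M−N) with t = -1/3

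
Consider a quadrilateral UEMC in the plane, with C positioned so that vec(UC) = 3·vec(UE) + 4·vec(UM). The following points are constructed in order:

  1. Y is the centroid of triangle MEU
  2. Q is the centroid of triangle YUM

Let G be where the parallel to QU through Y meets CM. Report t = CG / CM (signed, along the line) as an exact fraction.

t = 7/9

Set U = (0, 0), E = (1, 0), M = (0, 1), C = (3, 4); any affine frame gives the same invariant.
1. Y is the centroid of triangle MEU ⇒ Y = (1/3, 1/3)
2. Q is the centroid of triangle YUM ⇒ Q = (1/9, 4/9)
through Y parallel to QU: direction (-1/9, -4/9); meets CM at G = (2/3, 5/3)
G = C + t·(M−C) with t = 7/9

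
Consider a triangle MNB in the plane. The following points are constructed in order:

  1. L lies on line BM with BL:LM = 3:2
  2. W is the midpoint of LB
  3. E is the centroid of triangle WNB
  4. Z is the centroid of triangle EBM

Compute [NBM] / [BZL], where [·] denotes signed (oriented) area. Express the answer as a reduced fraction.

Set M = (0, 0), N = (1, 0), B = (0, 1); any affine frame gives the same invariant.
1. L lies on line BM with BL:LM = 3:2 ⇒ L = (0, 2/5)
2. W is the midpoint of LB ⇒ W = (0, 7/10)
3. E is the centroid of triangle WNB ⇒ E = (1/3, 17/30)
4. Z is the centroid of triangle EBM ⇒ Z = (1/9, 47/90)
2·[NBM] = 1, 2·[BZL] = -1/15
[NBM]:[BZL] = 1:-1/15 = -15

[NBM]:[BZL] = -15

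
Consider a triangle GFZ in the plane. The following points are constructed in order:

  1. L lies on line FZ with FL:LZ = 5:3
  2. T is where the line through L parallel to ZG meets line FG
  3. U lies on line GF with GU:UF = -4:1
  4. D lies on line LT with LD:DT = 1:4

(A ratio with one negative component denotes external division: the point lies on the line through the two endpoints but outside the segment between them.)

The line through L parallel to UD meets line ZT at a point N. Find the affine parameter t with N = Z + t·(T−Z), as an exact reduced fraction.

t = 33/148

Set G = (0, 0), F = (1, 0), Z = (0, 1); any affine frame gives the same invariant.
1. L lies on line FZ with FL:LZ = 5:3 ⇒ L = (3/8, 5/8)
2. T is where the line through L parallel to ZG meets line FG ⇒ T = (3/8, 0)
3. U lies on line GF with GU:UF = -4:1 ⇒ U = (4/3, 0)
4. D lies on line LT with LD:DT = 1:4 ⇒ D = (3/8, 1/2)
through L parallel to UD: direction (-23/24, 1/2); meets ZT at N = (99/1184, 115/148)
N = Z + t·(T−Z) with t = 33/148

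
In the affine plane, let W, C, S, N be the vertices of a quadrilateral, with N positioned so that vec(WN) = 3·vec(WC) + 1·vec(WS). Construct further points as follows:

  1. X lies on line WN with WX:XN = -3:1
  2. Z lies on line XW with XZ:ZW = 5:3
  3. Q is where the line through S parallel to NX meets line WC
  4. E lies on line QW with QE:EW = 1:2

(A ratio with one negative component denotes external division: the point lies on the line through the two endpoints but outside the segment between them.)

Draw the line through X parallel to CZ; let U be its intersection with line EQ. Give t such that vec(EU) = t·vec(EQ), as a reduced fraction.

Assign W = (0, 0), C = (1, 0), S = (0, 1), N = (3, 1) — the answer is frame-independent, so this choice is without loss of generality.
1. X lies on line WN with WX:XN = -3:1 ⇒ X = (9/2, 3/2)
2. Z lies on line XW with XZ:ZW = 5:3 ⇒ Z = (27/16, 9/16)
3. Q is where the line through S parallel to NX meets line WC ⇒ Q = (-3, 0)
4. E lies on line QW with QE:EW = 1:2 ⇒ E = (-2, 0)
through X parallel to CZ: direction (11/16, 9/16); meets EQ at U = (8/3, 0)
U = E + t·(Q−E) with t = -14/3

t = -14/3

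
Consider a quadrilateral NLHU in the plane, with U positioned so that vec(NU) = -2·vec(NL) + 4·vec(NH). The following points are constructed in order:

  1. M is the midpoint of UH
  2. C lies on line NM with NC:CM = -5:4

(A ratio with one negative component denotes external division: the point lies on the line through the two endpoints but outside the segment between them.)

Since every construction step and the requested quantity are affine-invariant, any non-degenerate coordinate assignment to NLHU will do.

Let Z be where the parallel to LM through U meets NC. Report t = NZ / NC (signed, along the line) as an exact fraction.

Assign N = (0, 0), L = (1, 0), H = (0, 1), U = (-2, 4) — the answer is frame-independent, so this choice is without loss of generality.
1. M is the midpoint of UH ⇒ M = (-1, 5/2)
2. C lies on line NM with NC:CM = -5:4 ⇒ C = (-5, 25/2)
through U parallel to LM: direction (-2, 5/2); meets NC at Z = (-6/5, 3)
Z = N + t·(C−N) with t = 6/25

t = 6/25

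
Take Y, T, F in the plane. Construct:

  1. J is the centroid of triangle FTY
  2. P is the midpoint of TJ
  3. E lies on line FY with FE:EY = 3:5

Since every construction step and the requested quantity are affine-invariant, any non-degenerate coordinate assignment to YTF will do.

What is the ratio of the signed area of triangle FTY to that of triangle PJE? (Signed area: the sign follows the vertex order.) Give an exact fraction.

[FTY]:[PJE] = 24

Work in coordinates with Y = (0, 0), T = (1, 0), F = (0, 1).
1. J is the centroid of triangle FTY ⇒ J = (1/3, 1/3)
2. P is the midpoint of TJ ⇒ P = (2/3, 1/6)
3. E lies on line FY with FE:EY = 3:5 ⇒ E = (0, 5/8)
2·[FTY] = -1, 2·[PJE] = -1/24
[FTY]:[PJE] = -1:-1/24 = 24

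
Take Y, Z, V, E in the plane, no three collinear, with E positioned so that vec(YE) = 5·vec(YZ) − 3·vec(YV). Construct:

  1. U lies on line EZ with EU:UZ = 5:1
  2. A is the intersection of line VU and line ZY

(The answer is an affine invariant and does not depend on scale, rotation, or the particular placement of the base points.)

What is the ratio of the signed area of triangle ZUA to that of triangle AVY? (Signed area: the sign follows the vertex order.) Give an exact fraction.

Assign Y = (0, 0), Z = (1, 0), V = (0, 1), E = (5, -3) — the answer is frame-independent, so this choice is without loss of generality.
1. U lies on line EZ with EU:UZ = 5:1 ⇒ U = (5/3, -1/2)
2. A is the intersection of line VU and line ZY ⇒ A = (10/9, 0)
2·[ZUA] = 1/18, 2·[AVY] = 10/9
[ZUA]:[AVY] = 1/18:10/9 = 1/20

[ZUA]:[AVY] = 1/20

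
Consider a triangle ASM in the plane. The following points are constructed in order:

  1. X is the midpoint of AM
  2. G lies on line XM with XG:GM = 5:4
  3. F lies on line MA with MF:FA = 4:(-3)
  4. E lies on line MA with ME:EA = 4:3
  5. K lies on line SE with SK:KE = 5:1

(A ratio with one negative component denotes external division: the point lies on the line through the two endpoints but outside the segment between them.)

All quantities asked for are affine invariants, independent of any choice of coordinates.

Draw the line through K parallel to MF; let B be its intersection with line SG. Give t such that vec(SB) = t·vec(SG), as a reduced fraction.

t = 5/6

Assign A = (0, 0), S = (1, 0), M = (0, 1) — the answer is frame-independent, so this choice is without loss of generality.
1. X is the midpoint of AM ⇒ X = (0, 1/2)
2. G lies on line XM with XG:GM = 5:4 ⇒ G = (0, 7/9)
3. F lies on line MA with MF:FA = 4:(-3) ⇒ F = (0, -3)
4. E lies on line MA with ME:EA = 4:3 ⇒ E = (0, 3/7)
5. K lies on line SE with SK:KE = 5:1 ⇒ K = (1/6, 5/14)
through K parallel to MF: direction (0, -4); meets SG at B = (1/6, 35/54)
B = S + t·(G−S) with t = 5/6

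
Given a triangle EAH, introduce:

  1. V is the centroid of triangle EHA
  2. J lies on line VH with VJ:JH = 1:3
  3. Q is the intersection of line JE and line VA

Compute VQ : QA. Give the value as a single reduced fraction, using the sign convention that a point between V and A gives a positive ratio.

Set E = (0, 0), A = (1, 0), H = (0, 1); any affine frame gives the same invariant.
1. V is the centroid of triangle EHA ⇒ V = (1/3, 1/3)
2. J lies on line VH with VJ:JH = 1:3 ⇒ J = (1/4, 1/2)
3. Q is the intersection of line JE and line VA ⇒ Q = (1/5, 2/5)
Q = V + t·(A−V) with t = -1/5, so VQ:QA = t:(1−t) = -1/5:6/5

VQ:QA = -1/6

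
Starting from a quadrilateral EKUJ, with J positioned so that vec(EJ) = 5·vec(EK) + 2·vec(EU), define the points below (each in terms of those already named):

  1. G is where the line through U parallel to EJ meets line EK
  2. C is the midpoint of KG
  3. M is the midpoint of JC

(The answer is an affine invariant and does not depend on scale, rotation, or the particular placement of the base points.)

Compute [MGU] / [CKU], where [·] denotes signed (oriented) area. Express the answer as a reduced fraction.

Assign E = (0, 0), K = (1, 0), U = (0, 1), J = (5, 2) — the answer is frame-independent, so this choice is without loss of generality.
1. G is where the line through U parallel to EJ meets line EK ⇒ G = (-5/2, 0)
2. C is the midpoint of KG ⇒ C = (-3/4, 0)
3. M is the midpoint of JC ⇒ M = (17/8, 1)
2·[MGU] = -17/8, 2·[CKU] = 7/4
[MGU]:[CKU] = -17/8:7/4 = -17/14

[MGU]:[CKU] = -17/14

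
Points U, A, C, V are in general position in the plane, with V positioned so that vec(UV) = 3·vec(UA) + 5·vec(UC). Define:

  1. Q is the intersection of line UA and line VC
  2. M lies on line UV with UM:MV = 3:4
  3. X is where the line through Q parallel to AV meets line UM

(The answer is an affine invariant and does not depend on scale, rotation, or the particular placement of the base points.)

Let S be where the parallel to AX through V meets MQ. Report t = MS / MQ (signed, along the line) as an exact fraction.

Work in coordinates with U = (0, 0), A = (1, 0), C = (0, 1), V = (3, 5).
1. Q is the intersection of line UA and line VC ⇒ Q = (-3/4, 0)
2. M lies on line UV with UM:MV = 3:4 ⇒ M = (9/7, 15/7)
3. X is where the line through Q parallel to AV meets line UM ⇒ X = (-9/4, -15/4)
through V parallel to AX: direction (-13/4, -15/4); meets MQ at S = (-37/5, -7)
S = M + t·(Q−M) with t = 64/15

t = 64/15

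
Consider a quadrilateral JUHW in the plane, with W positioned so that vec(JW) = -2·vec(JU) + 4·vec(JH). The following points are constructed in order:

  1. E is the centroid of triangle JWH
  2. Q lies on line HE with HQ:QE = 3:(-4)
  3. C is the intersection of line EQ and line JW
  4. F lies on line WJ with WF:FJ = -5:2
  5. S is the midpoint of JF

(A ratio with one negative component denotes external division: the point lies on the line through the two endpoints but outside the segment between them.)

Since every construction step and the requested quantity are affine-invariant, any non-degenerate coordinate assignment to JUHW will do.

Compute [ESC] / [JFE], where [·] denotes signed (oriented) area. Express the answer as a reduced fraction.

Work in coordinates with J = (0, 0), U = (1, 0), H = (0, 1), W = (-2, 4).
1. E is the centroid of triangle JWH ⇒ E = (-2/3, 5/3)
2. Q lies on line HE with HQ:QE = 3:(-4) ⇒ Q = (2, -1)
3. C is the intersection of line EQ and line JW ⇒ C = (-1, 2)
4. F lies on line WJ with WF:FJ = -5:2 ⇒ F = (4/3, -8/3)
5. S is the midpoint of JF ⇒ S = (2/3, -4/3)
2·[ESC] = -5/9, 2·[JFE] = 4/9
[ESC]:[JFE] = -5/9:4/9 = -5/4

[ESC]:[JFE] = -5/4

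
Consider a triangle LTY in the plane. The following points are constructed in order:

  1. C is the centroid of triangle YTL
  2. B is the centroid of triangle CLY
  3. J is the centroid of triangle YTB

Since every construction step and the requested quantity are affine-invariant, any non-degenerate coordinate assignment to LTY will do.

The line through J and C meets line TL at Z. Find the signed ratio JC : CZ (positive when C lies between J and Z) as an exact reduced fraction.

Assign L = (0, 0), T = (1, 0), Y = (0, 1) — the answer is frame-independent, so this choice is without loss of generality.
1. C is the centroid of triangle YTL ⇒ C = (1/3, 1/3)
2. B is the centroid of triangle CLY ⇒ B = (1/9, 4/9)
3. J is the centroid of triangle YTB ⇒ J = (10/27, 13/27)
line JC meets TL at Z = (1/4, 0)
C = J + t·(Z−J) with t = 4/13, so JC:CZ = 4/13:9/13

JC:CZ = 4/9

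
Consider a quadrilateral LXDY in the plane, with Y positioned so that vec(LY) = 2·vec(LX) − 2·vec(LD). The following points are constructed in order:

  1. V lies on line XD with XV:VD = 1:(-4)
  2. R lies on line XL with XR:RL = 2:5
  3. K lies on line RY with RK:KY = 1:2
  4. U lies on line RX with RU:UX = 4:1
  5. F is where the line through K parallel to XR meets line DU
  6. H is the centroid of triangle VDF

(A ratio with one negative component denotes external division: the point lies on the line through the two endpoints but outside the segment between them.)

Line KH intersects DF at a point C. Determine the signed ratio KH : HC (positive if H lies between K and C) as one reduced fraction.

KH:HC = -143/8

Set L = (0, 0), X = (1, 0), D = (0, 1), Y = (2, -2); any affine frame gives the same invariant.
1. V lies on line XD with XV:VD = 1:(-4) ⇒ V = (4/3, -1/3)
2. R lies on line XL with XR:RL = 2:5 ⇒ R = (5/7, 0)
3. K lies on line RY with RK:KY = 1:2 ⇒ K = (8/7, -2/3)
4. U lies on line RX with RU:UX = 4:1 ⇒ U = (33/35, 0)
5. F is where the line through K parallel to XR meets line DU ⇒ F = (11/7, -2/3)
6. H is the centroid of triangle VDF ⇒ H = (61/63, 0)
line KH meets DF at C = (89/91, -16/429)
H = K + t·(C−K) with t = 143/135, so KH:HC = 143/135:-8/135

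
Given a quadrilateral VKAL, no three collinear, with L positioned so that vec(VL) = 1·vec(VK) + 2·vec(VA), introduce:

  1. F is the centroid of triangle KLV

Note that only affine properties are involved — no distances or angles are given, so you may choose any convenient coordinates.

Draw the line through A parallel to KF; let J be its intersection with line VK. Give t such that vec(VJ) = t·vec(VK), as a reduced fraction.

Choose coordinates V = (0, 0), K = (1, 0), A = (0, 1), L = (1, 2).
1. F is the centroid of triangle KLV ⇒ F = (2/3, 2/3)
through A parallel to KF: direction (-1/3, 2/3); meets VK at J = (1/2, 0)
J = V + t·(K−V) with t = 1/2

t = 1/2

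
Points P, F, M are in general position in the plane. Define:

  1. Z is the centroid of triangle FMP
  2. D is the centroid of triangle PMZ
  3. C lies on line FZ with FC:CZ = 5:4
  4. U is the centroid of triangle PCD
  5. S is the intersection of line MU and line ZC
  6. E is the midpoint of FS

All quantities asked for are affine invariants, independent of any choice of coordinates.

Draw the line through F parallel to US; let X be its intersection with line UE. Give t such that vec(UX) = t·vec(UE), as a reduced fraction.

t = 2

Set P = (0, 0), F = (1, 0), M = (0, 1); any affine frame gives the same invariant.
1. Z is the centroid of triangle FMP ⇒ Z = (1/3, 1/3)
2. D is the centroid of triangle PMZ ⇒ D = (1/9, 4/9)
3. C lies on line FZ with FC:CZ = 5:4 ⇒ C = (17/27, 5/27)
4. U is the centroid of triangle PCD ⇒ U = (20/81, 17/81)
5. S is the intersection of line MU and line ZC ⇒ S = (5/27, 11/27)
6. E is the midpoint of FS ⇒ E = (16/27, 11/54)
through F parallel to US: direction (-5/81, 16/81); meets UE at X = (76/81, 16/81)
X = U + t·(E−U) with t = 2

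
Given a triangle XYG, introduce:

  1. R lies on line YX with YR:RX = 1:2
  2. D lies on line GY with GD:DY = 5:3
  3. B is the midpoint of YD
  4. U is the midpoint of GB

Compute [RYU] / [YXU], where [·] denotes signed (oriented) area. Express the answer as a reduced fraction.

Choose coordinates X = (0, 0), Y = (1, 0), G = (0, 1).
1. R lies on line YX with YR:RX = 1:2 ⇒ R = (2/3, 0)
2. D lies on line GY with GD:DY = 5:3 ⇒ D = (5/8, 3/8)
3. B is the midpoint of YD ⇒ B = (13/16, 3/16)
4. U is the midpoint of GB ⇒ U = (13/32, 19/32)
2·[RYU] = 19/96, 2·[YXU] = -19/32
[RYU]:[YXU] = 19/96:-19/32 = -1/3

[RYU]:[YXU] = -1/3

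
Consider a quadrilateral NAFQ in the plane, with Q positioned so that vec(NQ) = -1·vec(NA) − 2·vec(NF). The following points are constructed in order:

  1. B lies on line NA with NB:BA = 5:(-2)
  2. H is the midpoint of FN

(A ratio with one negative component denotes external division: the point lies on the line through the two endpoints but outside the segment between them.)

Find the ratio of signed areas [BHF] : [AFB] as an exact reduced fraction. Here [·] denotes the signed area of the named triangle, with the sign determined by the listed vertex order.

Set N = (0, 0), A = (1, 0), F = (0, 1), Q = (-1, -2); any affine frame gives the same invariant.
1. B lies on line NA with NB:BA = 5:(-2) ⇒ B = (5/3, 0)
2. H is the midpoint of FN ⇒ H = (0, 1/2)
2·[BHF] = -5/6, 2·[AFB] = -2/3
[BHF]:[AFB] = -5/6:-2/3 = 5/4

[BHF]:[AFB] = 5/4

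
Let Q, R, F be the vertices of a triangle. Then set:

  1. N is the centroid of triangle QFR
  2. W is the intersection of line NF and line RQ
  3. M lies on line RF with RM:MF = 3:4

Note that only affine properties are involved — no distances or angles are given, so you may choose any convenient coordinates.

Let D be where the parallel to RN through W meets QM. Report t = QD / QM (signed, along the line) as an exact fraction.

Work in coordinates with Q = (0, 0), R = (1, 0), F = (0, 1).
1. N is the centroid of triangle QFR ⇒ N = (1/3, 1/3)
2. W is the intersection of line NF and line RQ ⇒ W = (1/2, 0)
3. M lies on line RF with RM:MF = 3:4 ⇒ M = (4/7, 3/7)
through W parallel to RN: direction (-2/3, 1/3); meets QM at D = (1/5, 3/20)
D = Q + t·(M−Q) with t = 7/20

t = 7/20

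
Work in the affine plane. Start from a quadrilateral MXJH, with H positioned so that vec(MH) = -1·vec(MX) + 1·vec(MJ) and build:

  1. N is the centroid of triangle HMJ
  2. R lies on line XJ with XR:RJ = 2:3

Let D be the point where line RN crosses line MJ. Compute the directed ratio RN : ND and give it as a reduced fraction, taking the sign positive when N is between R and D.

Choose coordinates M = (0, 0), X = (1, 0), J = (0, 1), H = (-1, 1).
1. N is the centroid of triangle HMJ ⇒ N = (-1/3, 2/3)
2. R lies on line XJ with XR:RJ = 2:3 ⇒ R = (3/5, 2/5)
line RN meets MJ at D = (0, 4/7)
N = R + t·(D−R) with t = 14/9, so RN:ND = 14/9:-5/9

RN:ND = -14/5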